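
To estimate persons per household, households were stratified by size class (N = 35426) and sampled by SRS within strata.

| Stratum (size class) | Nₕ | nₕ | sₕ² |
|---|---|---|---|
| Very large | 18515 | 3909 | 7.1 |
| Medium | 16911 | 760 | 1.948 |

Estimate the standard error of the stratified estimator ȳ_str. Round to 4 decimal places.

0.0308

Var(ȳ_str) = Σₕ Wₕ²(1 − fₕ)sₕ²/nₕ with Wₕ = Nₕ/N, N = 35426.
Very large: Wₕ = 0.52263874; term = 0.52263874²·(1 − 0.21112611)·7.1/3909 = 3.9138435 × 10^-4.
Medium: Wₕ = 0.47736126; term = 0.47736126²·(1 − 0.04494116)·1.948/760 = 5.5782738 × 10^-4.
Sum = 9.4921173 × 10^-4.
SE = √(9.4921173 × 10^-4) = 0.0308.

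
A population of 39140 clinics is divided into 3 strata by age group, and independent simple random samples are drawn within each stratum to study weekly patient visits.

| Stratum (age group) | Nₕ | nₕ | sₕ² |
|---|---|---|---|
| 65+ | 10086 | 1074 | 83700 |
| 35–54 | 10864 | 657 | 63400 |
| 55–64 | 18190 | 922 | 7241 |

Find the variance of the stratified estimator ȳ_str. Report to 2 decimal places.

Var(ȳ_str) = Σₕ Wₕ²(1 − fₕ)sₕ²/nₕ with Wₕ = Nₕ/N, N = 39140.
65+: Wₕ = 0.25769034; term = 0.25769034²·(1 − 0.10648424)·83700/1074 = 4.6240198.
35–54: Wₕ = 0.27756771; term = 0.27756771²·(1 − 0.06047496)·63400/657 = 6.9850596.
55–64: Wₕ = 0.46474195; term = 0.46474195²·(1 − 0.05068719)·7241/922 = 1.6102775.
Sum = 13.219357.

13.22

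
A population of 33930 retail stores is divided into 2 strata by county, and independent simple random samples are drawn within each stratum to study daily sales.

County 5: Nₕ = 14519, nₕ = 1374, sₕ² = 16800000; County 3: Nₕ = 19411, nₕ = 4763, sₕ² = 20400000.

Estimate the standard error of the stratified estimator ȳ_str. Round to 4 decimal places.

Var(ȳ_str) = Σₕ Wₕ²(1 − fₕ)sₕ²/nₕ with Wₕ = Nₕ/N, N = 33930.
County 5: Wₕ = 0.42791040; term = 0.42791040²·(1 − 0.09463462)·16800000/1374 = 2026.9924.
County 3: Wₕ = 0.57208960; term = 0.57208960²·(1 − 0.24537633)·20400000/4763 = 1057.8111.
Sum = 3084.8035.
SE = √(3084.8035) = 55.5410.

55.5410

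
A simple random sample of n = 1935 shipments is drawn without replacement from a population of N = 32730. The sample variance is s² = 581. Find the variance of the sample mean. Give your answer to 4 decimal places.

0.2825

Under SRS without replacement, Var(ȳ) = (1 − f)·s²/n with f = n/N = 1935/32730 = 0.05912007.
Var(ȳ) = (1 − 0.05912007)·581/1935 = 0.94087993·0.3002584 = 0.2825071.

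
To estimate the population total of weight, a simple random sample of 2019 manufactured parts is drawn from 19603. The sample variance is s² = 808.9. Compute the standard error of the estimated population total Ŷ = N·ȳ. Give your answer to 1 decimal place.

Var(Ŷ) = N²·Var(ȳ) = N²·(1 − n/N)·s²/n.
f = 2019/19603 = 0.10299444; Var(ȳ) = 0.89700556·808.9/2019 = 0.35937979.
Var(Ŷ) = 19603² · 0.35937979 = 1.3810161 × 10^8.
SE(Ŷ) = √(1.3810161 × 10^8) = 11751.7.

11751.7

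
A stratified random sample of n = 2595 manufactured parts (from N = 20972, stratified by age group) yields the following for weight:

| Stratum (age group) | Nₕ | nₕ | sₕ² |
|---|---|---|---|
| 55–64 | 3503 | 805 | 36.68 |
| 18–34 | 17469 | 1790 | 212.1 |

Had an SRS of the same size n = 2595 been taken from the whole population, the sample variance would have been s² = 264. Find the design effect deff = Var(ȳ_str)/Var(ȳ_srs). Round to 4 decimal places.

Var(ȳ_str) = Σ Wₕ²(1−fₕ)sₕ²/nₕ with Wₕ = Nₕ/20972:
  55–64: (3503/20972)²·(1−805/3503)·36.68/805 = 9.791198 × 10^-4
  18–34: (17469/20972)²·(1−1790/17469)·212.1/1790 = 0.073789462
  → Var(ȳ_str) = 0.074768582.
Var(ȳ_srs) = (1 − 2595/20972)·264/2595 = 0.089145891.
deff = 0.074768582 / 0.089145891 = 0.8387.

0.8387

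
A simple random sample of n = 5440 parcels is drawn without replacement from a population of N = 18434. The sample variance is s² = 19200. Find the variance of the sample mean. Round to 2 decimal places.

2.49

Under SRS without replacement, Var(ȳ) = (1 − f)·s²/n with f = n/N = 5440/18434 = 0.29510687.
Var(ȳ) = (1 − 0.29510687)·19200/5440 = 0.70489313·3.5294118 = 2.4878581.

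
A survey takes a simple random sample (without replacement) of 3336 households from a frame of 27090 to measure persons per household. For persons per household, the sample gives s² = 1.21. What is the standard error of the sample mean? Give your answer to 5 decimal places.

0.01783

Under SRS without replacement, Var(ȳ) = (1 − f)·s²/n with f = n/N = 3336/27090 = 0.12314507.
Var(ȳ) = (1 − 0.12314507)·1.21/3336 = 0.87685493·3.6270983 × 10^-4 = 3.180439 × 10^-4.
SE(ȳ) = √(3.180439 × 10^-4) = 0.01783.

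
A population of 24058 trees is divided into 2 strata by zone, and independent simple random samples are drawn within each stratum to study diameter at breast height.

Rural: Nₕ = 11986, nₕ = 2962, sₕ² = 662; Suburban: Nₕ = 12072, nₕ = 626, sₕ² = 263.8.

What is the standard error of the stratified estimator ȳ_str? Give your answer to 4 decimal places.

Var(ȳ_str) = Σₕ Wₕ²(1 − fₕ)sₕ²/nₕ with Wₕ = Nₕ/N, N = 24058.
Rural: Wₕ = 0.49821265; term = 0.49821265²·(1 − 0.24712164)·662/2962 = 0.04176642.
Suburban: Wₕ = 0.50178735; term = 0.50178735²·(1 − 0.05185553)·263.8/626 = 0.1006038.
Sum = 0.14237022.
SE = √(0.14237022) = 0.3773.

0.3773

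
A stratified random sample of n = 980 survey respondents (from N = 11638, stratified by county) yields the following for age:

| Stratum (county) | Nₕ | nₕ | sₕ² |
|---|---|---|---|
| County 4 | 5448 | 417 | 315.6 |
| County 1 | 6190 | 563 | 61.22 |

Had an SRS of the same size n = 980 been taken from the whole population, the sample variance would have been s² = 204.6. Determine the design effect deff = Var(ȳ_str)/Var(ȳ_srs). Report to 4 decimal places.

0.9473

Var(ȳ_str) = Σ Wₕ²(1−fₕ)sₕ²/nₕ with Wₕ = Nₕ/11638:
  County 4: (5448/11638)²·(1−417/5448)·315.6/417 = 0.15315658
  County 1: (6190/11638)²·(1−563/6190)·61.22/563 = 0.027963774
  → Var(ȳ_str) = 0.18112035.
Var(ȳ_srs) = (1 − 980/11638)·204.6/980 = 0.19119517.
deff = 0.18112035 / 0.19119517 = 0.9473.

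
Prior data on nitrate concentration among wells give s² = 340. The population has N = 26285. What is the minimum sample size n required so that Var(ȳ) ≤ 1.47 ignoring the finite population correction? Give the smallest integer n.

Without fpc, n₀ = s²/D = 340/1.47 = 231.2925.
Rounding up, n = 232.

232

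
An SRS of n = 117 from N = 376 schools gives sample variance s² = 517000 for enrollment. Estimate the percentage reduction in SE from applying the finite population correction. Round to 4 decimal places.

17.0042

f = n/N = 117/376 = 0.31117021.
SE_no-fpc = √(s²/n) = 66.474081; SE_fpc = √((1−f)s²/n) = 55.170675.
Ratio = √(1−f) = 0.82995770. Reduction = 100·(1 − 0.82995770) = 17.0042%.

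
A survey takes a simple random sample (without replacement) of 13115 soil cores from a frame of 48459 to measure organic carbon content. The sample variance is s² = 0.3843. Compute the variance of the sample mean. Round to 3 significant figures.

Under SRS without replacement, Var(ȳ) = (1 − f)·s²/n with f = n/N = 13115/48459 = 0.27064116.
Var(ȳ) = (1 − 0.27064116)·0.3843/13115 = 0.72935884·2.9302326 × 10^-5 = 2.137191 × 10^-5.

2.14 × 10^-5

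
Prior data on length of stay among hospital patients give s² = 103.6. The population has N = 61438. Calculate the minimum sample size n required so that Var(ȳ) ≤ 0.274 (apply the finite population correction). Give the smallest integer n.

Without fpc, n₀ = s²/D = 103.6/0.274 = 378.1022.
With fpc, (1 − n/N)·s²/n ≤ D requires n ≥ n₀/(1 + n₀/N) = 378.1022/(1 + 378.1022/61438) = 375.7895.
Rounding up, n = 376.

376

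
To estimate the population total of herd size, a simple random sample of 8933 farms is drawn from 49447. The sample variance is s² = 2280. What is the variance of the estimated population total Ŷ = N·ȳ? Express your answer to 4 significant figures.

5.113 × 10^8

Var(Ŷ) = N²·Var(ȳ) = N²·(1 − n/N)·s²/n.
f = 8933/49447 = 0.18065808; Var(ȳ) = 0.81934192·2280/8933 = 0.20912343.
Var(Ŷ) = 49447² · 0.20912343 = 5.11308 × 10^8.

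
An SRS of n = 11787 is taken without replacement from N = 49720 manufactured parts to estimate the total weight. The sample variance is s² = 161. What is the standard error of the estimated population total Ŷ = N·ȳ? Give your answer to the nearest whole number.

5076

Var(Ŷ) = N²·Var(ȳ) = N²·(1 − n/N)·s²/n.
f = 11787/49720 = 0.23706758; Var(ȳ) = 0.76293242·161/11787 = 0.010420982.
Var(Ŷ) = 49720² · 0.010420982 = 2.5761485 × 10^7.
SE(Ŷ) = √(2.5761485 × 10^7) = 5076.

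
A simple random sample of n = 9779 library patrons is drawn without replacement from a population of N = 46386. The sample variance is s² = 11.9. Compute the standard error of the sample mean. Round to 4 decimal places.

0.0310

Under SRS without replacement, Var(ȳ) = (1 − f)·s²/n with f = n/N = 9779/46386 = 0.21081792.
Var(ȳ) = (1 − 0.21081792)·11.9/9779 = 0.78918208·0.0012168933 = 9.6035042 × 10^-4.
SE(ȳ) = √(9.6035042 × 10^-4) = 0.0310.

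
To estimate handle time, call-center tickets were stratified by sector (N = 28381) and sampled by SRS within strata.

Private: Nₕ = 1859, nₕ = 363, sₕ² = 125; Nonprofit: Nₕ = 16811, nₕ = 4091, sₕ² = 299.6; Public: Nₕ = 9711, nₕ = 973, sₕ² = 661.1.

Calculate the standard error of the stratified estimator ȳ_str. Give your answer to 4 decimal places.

Var(ȳ_str) = Σₕ Wₕ²(1 − fₕ)sₕ²/nₕ with Wₕ = Nₕ/N, N = 28381.
Private: Wₕ = 0.06550157; term = 0.06550157²·(1 − 0.19526627)·125/363 = 0.0011889374.
Nonprofit: Wₕ = 0.59233290; term = 0.59233290²·(1 − 0.24335257)·299.6/4091 = 0.019441851.
Public: Wₕ = 0.34216553; term = 0.34216553²·(1 − 0.10019565)·661.1/973 = 0.071577236.
Sum = 0.092208024.
SE = √(0.092208024) = 0.3037.

0.3037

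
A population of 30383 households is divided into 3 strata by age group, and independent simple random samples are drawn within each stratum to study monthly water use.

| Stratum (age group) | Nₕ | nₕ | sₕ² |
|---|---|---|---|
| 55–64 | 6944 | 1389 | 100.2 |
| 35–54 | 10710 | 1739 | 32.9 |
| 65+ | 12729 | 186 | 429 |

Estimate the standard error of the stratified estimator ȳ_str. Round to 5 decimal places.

Var(ȳ_str) = Σₕ Wₕ²(1 − fₕ)sₕ²/nₕ with Wₕ = Nₕ/N, N = 30383.
55–64: Wₕ = 0.22854886; term = 0.22854886²·(1 − 0.20002880)·100.2/1389 = 0.0030143796.
35–54: Wₕ = 0.35249975; term = 0.35249975²·(1 − 0.16237162)·32.9/1739 = 0.001969089.
65+: Wₕ = 0.41895139; term = 0.41895139²·(1 − 0.01461230)·429/186 = 0.39891351.
Sum = 0.40389698.
SE = √(0.40389698) = 0.63553.

0.63553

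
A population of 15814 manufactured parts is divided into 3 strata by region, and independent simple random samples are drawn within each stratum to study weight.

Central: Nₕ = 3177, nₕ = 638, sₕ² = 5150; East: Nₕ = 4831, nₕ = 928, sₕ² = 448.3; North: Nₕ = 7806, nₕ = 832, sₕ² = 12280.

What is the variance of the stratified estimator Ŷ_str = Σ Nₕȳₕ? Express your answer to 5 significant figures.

8.7772 × 10^8

Var(Ŷ_str) = Σₕ Nₕ²(1 − fₕ)sₕ²/nₕ.
Central: 3177²·(1 − 638/3177)·5150/638 = 6.5112814 × 10^7.
East: 4831²·(1 − 928/4831)·448.3/928 = 9.108699 × 10^6.
North: 7806²·(1 − 832/7806)·12280/832 = 8.0349935 × 10^8.
Sum = 8.7772086 × 10^8.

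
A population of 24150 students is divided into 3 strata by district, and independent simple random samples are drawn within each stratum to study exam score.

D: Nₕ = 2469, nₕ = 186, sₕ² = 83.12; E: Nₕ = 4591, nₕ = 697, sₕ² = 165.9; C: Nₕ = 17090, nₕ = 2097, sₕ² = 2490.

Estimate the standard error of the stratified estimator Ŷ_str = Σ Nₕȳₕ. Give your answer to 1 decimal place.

Var(Ŷ_str) = Σₕ Nₕ²(1 − fₕ)sₕ²/nₕ.
D: 2469²·(1 − 186/2469)·83.12/186 = 2.5189503 × 10^6.
E: 4591²·(1 − 697/4591)·165.9/697 = 4.2551693 × 10^6.
C: 17090²·(1 − 2097/17090)·2490/2097 = 3.0425065 × 10^8.
Sum = 3.1102477 × 10^8.
SE = √(3.1102477 × 10^8) = 17635.9.

17635.9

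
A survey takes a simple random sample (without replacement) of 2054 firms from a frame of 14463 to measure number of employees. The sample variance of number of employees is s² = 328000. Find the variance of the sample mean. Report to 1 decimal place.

Under SRS without replacement, Var(ȳ) = (1 − f)·s²/n with f = n/N = 2054/14463 = 0.14201756.
Var(ȳ) = (1 − 0.14201756)·328000/2054 = 0.85798244·159.68841 = 137.00985.

137.0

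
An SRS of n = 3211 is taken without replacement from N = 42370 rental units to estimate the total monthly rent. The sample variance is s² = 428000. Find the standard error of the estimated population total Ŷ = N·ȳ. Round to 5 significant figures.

470270

Var(Ŷ) = N²·Var(ȳ) = N²·(1 − n/N)·s²/n.
f = 3211/42370 = 0.07578475; Var(ȳ) = 0.92421525·428000/3211 = 123.19032.
Var(Ŷ) = 42370² · 123.19032 = 2.2115334 × 10^11.
SE(Ŷ) = √(2.2115334 × 10^11) = 470270.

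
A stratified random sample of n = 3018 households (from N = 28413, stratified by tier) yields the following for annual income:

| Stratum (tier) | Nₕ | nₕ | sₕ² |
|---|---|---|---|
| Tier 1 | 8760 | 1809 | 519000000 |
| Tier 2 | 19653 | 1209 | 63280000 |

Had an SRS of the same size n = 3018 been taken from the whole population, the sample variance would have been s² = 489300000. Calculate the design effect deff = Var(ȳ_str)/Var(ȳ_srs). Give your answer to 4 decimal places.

0.3115

Var(ȳ_str) = Σ Wₕ²(1−fₕ)sₕ²/nₕ with Wₕ = Nₕ/28413:
  Tier 1: (8760/28413)²·(1−1809/8760)·519000000/1809 = 21639.439
  Tier 2: (19653/28413)²·(1−1209/19653)·63280000/1209 = 23501.195
  → Var(ȳ_str) = 45140.634.
Var(ȳ_srs) = (1 − 3018/28413)·489300000/3018 = 144906.25.
deff = 45140.634 / 144906.25 = 0.3115.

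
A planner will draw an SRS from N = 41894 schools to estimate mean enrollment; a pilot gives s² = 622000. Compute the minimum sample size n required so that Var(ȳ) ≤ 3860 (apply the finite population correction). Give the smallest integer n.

161

Without fpc, n₀ = s²/D = 622000/3860 = 161.1399.
With fpc, (1 − n/N)·s²/n ≤ D requires n ≥ n₀/(1 + n₀/N) = 161.1399/(1 + 161.1399/41894) = 160.5225.
Rounding up, n = 161.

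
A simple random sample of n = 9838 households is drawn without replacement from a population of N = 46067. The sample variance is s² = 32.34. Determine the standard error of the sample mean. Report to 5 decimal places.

0.05085

Under SRS without replacement, Var(ȳ) = (1 − f)·s²/n with f = n/N = 9838/46067 = 0.21355851.
Var(ȳ) = (1 − 0.21355851)·32.34/9838 = 0.78644149·0.0032872535 = 0.0025852325.
SE(ȳ) = √(0.0025852325) = 0.05085.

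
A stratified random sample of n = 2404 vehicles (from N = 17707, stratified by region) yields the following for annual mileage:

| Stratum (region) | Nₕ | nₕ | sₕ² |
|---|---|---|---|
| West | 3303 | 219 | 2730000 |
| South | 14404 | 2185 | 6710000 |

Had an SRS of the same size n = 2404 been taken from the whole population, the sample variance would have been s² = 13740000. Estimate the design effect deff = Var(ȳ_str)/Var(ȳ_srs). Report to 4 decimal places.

Var(ȳ_str) = Σ Wₕ²(1−fₕ)sₕ²/nₕ with Wₕ = Nₕ/17707:
  West: (3303/17707)²·(1−219/3303)·2730000/219 = 404.99672
  South: (14404/17707)²·(1−2185/14404)·6710000/2185 = 1723.8516
  → Var(ȳ_str) = 2128.8483.
Var(ȳ_srs) = (1 − 2404/17707)·13740000/2404 = 4939.5099.
deff = 2128.8483 / 4939.5099 = 0.4310.

0.4310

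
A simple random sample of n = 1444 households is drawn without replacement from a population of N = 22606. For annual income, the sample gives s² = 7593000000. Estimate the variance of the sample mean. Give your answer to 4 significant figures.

4.922 × 10^6

Under SRS without replacement, Var(ȳ) = (1 − f)·s²/n with f = n/N = 1444/22606 = 0.06387685.
Var(ȳ) = (1 − 0.06387685)·7593000000/1444 = 0.93612315·5.2583102 × 10^6 = 4.922426 × 10^6.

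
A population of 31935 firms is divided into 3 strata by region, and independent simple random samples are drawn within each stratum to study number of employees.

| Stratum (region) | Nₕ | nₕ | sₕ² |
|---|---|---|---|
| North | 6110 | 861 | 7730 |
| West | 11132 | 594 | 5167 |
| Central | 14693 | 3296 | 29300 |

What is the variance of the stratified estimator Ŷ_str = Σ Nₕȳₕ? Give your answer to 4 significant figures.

Var(Ŷ_str) = Σₕ Nₕ²(1 − fₕ)sₕ²/nₕ.
North: 6110²·(1 − 861/6110)·7730/861 = 2.8793478 × 10^8.
West: 11132²·(1 − 594/11132)·5167/594 = 1.0204304 × 10^9.
Central: 14693²·(1 − 3296/14693)·29300/3296 = 1.4886118 × 10^9.
Sum = 2.796977 × 10^9.

2.797 × 10^9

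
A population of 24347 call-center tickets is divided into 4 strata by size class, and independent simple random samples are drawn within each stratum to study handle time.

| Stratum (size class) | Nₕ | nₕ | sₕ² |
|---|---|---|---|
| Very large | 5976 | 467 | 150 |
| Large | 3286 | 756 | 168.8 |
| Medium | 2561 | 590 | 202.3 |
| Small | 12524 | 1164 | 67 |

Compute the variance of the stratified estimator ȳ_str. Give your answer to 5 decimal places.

0.03771

Var(ȳ_str) = Σₕ Wₕ²(1 − fₕ)sₕ²/nₕ with Wₕ = Nₕ/N, N = 24347.
Very large: Wₕ = 0.24545118; term = 0.24545118²·(1 − 0.07814592)·150/467 = 0.017838849.
Large: Wₕ = 0.13496529; term = 0.13496529²·(1 − 0.23006695)·168.8/756 = 0.0031314668.
Medium: Wₕ = 0.10518750; term = 0.10518750²·(1 − 0.23037876)·202.3/590 = 0.0029197735.
Small: Wₕ = 0.51439602; term = 0.51439602²·(1 − 0.09294155)·67/1164 = 0.013815045.
Sum = 0.037705134.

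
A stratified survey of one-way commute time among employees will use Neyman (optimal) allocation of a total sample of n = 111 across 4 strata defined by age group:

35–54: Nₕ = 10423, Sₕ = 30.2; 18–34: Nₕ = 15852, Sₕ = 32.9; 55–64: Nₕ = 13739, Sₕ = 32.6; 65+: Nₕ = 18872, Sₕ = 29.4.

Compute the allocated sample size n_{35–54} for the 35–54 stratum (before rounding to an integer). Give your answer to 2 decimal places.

19.00

Neyman allocation: nₕ = n·NₕSₕ / Σⱼ NⱼSⱼ.
Σ NⱼSⱼ = 10423·30.2 + 15852·32.9 + 13739·32.6 + 18872·29.4 = 1.8390336 × 10^6.
n_{35–54} = 111·10423·30.2 / (1.8390336 × 10^6) = 19.00.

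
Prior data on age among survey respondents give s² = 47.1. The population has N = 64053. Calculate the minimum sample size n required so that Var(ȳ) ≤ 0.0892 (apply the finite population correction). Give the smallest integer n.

Without fpc, n₀ = s²/D = 47.1/0.0892 = 528.0269.
With fpc, (1 − n/N)·s²/n ≤ D requires n ≥ n₀/(1 + n₀/N) = 528.0269/(1 + 528.0269/64053) = 523.7097.
Rounding up, n = 524.

524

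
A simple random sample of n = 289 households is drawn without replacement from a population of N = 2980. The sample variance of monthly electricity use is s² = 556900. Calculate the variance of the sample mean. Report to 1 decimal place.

Under SRS without replacement, Var(ȳ) = (1 − f)·s²/n with f = n/N = 289/2980 = 0.09697987.
Var(ȳ) = (1 − 0.09697987)·556900/289 = 0.90302013·1926.9896 = 1740.1104.

1740.1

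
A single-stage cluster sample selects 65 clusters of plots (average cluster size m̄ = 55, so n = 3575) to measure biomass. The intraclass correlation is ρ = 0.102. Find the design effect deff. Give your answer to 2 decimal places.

deff = 1 + (55 − 1)·0.102 = 1 + 5.508 = 6.508.

6.51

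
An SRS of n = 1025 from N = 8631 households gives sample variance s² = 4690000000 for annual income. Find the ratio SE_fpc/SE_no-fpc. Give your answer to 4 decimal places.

0.9387

f = n/N = 1025/8631 = 0.11875797.
SE_no-fpc = √(s²/n) = 2139.0675; SE_fpc = √((1−f)s²/n) = 2008.0388.
Ratio = √(1−f) = 0.93874493.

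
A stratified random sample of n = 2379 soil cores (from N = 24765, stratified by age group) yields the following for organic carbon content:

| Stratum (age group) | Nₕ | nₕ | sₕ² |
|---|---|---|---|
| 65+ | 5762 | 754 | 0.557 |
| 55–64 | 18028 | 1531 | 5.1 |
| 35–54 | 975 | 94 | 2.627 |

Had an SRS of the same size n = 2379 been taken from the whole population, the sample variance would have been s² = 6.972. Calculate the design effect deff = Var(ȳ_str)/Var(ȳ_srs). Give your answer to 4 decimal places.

Var(ȳ_str) = Σ Wₕ²(1−fₕ)sₕ²/nₕ with Wₕ = Nₕ/24765:
  65+: (5762/24765)²·(1−754/5762)·0.557/754 = 3.4757198 × 10^-5
  55–64: (18028/24765)²·(1−1531/18028)·5.1/1531 = 0.0016153657
  35–54: (975/24765)²·(1−94/975)·2.627/94 = 3.9141375 × 10^-5
  → Var(ȳ_str) = 0.0016892643.
Var(ȳ_srs) = (1 − 2379/24765)·6.972/2379 = 0.0026491168.
deff = 0.0016892643 / 0.0026491168 = 0.6377.

0.6377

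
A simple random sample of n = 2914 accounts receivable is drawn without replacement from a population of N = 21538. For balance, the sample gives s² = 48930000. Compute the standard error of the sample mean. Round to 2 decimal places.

Under SRS without replacement, Var(ȳ) = (1 − f)·s²/n with f = n/N = 2914/21538 = 0.13529576.
Var(ȳ) = (1 − 0.13529576)·48930000/2914 = 0.86470424·16791.352 = 14519.553.
SE(ȳ) = √(14519.553) = 120.50.

120.50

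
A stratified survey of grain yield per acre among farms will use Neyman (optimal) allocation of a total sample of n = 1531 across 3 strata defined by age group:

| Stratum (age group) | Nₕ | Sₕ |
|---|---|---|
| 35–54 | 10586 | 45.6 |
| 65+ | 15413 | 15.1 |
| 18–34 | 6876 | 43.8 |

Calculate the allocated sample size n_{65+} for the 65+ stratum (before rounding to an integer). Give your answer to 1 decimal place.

350.5

Neyman allocation: nₕ = n·NₕSₕ / Σⱼ NⱼSⱼ.
Σ NⱼSⱼ = 10586·45.6 + 15413·15.1 + 6876·43.8 = 1.0166267 × 10^6.
n_{65+} = 1531·15413·15.1 / (1.0166267 × 10^6) = 350.5.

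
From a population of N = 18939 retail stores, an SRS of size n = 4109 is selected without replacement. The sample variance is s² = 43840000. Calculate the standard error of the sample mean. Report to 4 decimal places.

91.4027

Under SRS without replacement, Var(ȳ) = (1 − f)·s²/n with f = n/N = 4109/18939 = 0.21695971.
Var(ȳ) = (1 − 0.21695971)·43840000/4109 = 0.78304029·10669.263 = 8354.4624.
SE(ȳ) = √(8354.4624) = 91.4027.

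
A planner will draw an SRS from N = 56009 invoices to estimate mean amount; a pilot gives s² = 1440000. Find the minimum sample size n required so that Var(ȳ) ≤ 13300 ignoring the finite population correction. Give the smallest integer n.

109

Without fpc, n₀ = s²/D = 1440000/13300 = 108.2707.
Rounding up, n = 109.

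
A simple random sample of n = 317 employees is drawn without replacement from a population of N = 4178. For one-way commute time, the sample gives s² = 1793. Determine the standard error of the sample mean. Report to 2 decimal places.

2.29

Under SRS without replacement, Var(ȳ) = (1 − f)·s²/n with f = n/N = 317/4178 = 0.07587362.
Var(ȳ) = (1 − 0.07587362)·1793/317 = 0.92412638·5.6561514 = 5.2269987.
SE(ȳ) = √(5.2269987) = 2.29.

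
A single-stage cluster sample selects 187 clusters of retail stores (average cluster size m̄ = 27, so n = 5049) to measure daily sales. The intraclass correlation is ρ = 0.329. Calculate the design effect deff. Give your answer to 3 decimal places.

deff = 1 + (27 − 1)·0.329 = 1 + 8.554 = 9.554.

9.554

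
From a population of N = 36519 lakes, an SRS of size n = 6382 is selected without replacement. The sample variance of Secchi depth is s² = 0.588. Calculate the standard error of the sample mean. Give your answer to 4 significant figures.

Under SRS without replacement, Var(ȳ) = (1 − f)·s²/n with f = n/N = 6382/36519 = 0.17475834.
Var(ȳ) = (1 − 0.17475834)·0.588/6382 = 0.82524166·9.2134127 × 10^-5 = 7.603292 × 10^-5.
SE(ȳ) = √(7.603292 × 10^-5) = 0.008720.

0.008720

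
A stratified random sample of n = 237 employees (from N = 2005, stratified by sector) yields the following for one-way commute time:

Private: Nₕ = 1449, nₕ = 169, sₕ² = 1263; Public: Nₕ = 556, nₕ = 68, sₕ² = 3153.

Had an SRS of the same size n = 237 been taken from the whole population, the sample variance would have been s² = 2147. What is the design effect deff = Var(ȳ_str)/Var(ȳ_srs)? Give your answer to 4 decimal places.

Var(ȳ_str) = Σ Wₕ²(1−fₕ)sₕ²/nₕ with Wₕ = Nₕ/2005:
  Private: (1449/2005)²·(1−169/1449)·1263/169 = 3.447992
  Public: (556/2005)²·(1−68/556)·3153/68 = 3.129543
  → Var(ȳ_str) = 6.577535.
Var(ȳ_srs) = (1 − 237/2005)·2147/237 = 7.9882488.
deff = 6.577535 / 7.9882488 = 0.8234.

0.8234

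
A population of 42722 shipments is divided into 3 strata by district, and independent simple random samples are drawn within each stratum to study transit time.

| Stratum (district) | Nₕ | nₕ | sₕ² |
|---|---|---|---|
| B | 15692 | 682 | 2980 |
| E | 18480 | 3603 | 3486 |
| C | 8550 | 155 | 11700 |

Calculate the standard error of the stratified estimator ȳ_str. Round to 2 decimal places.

1.92

Var(ȳ_str) = Σₕ Wₕ²(1 − fₕ)sₕ²/nₕ with Wₕ = Nₕ/N, N = 42722.
B: Wₕ = 0.36730490; term = 0.36730490²·(1 − 0.04346164)·2980/682 = 0.56388135.
E: Wₕ = 0.43256402; term = 0.43256402²·(1 − 0.19496753)·3486/3603 = 0.14573951.
C: Wₕ = 0.20013108; term = 0.20013108²·(1 − 0.01812865)·11700/155 = 2.9685053.
Sum = 3.6781262.
SE = √(3.6781262) = 1.92.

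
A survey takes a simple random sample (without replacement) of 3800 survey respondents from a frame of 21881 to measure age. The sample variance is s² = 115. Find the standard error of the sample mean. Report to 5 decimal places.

Under SRS without replacement, Var(ȳ) = (1 − f)·s²/n with f = n/N = 3800/21881 = 0.17366665.
Var(ȳ) = (1 − 0.17366665)·115/3800 = 0.82633335·0.030263158 = 0.025007457.
SE(ȳ) = √(0.025007457) = 0.15814.

0.15814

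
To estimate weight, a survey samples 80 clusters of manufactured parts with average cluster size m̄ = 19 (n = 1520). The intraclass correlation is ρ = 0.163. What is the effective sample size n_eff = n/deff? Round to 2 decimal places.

386.38

deff = 1 + (19 − 1)·0.163 = 1 + 2.934 = 3.934.
n_eff = 1520 / 3.934 = 386.38.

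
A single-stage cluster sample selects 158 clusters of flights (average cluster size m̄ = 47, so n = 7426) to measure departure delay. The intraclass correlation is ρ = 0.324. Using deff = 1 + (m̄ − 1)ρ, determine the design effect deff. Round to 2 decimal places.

15.90

deff = 1 + (47 − 1)·0.324 = 1 + 14.904 = 15.904.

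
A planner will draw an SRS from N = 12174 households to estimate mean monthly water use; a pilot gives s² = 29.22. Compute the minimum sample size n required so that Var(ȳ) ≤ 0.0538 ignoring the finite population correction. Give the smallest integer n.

544

Without fpc, n₀ = s²/D = 29.22/0.0538 = 543.1227.
Rounding up, n = 544.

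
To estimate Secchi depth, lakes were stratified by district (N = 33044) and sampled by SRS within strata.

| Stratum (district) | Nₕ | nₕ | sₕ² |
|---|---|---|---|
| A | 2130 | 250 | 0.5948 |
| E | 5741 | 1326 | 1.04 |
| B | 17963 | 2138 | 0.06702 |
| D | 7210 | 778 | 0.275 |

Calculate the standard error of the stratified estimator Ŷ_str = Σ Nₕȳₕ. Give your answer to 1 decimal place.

Var(Ŷ_str) = Σₕ Nₕ²(1 − fₕ)sₕ²/nₕ.
A: 2130²·(1 − 250/2130)·0.5948/250 = 9527.2685.
E: 5741²·(1 − 1326/5741)·1.04/1326 = 19879.62.
B: 17963²·(1 − 2138/17963)·0.06702/2138 = 8910.8537.
D: 7210²·(1 − 778/7210)·0.275/778 = 16392.093.
Sum = 54709.835.
SE = √(54709.835) = 233.9.

233.9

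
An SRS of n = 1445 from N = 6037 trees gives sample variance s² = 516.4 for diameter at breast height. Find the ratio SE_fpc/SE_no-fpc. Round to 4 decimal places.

0.8721

f = n/N = 1445/6037 = 0.23935730.
SE_no-fpc = √(s²/n) = 0.59780452; SE_fpc = √((1−f)s²/n) = 0.52137421.
Ratio = √(1−f) = 0.87214833.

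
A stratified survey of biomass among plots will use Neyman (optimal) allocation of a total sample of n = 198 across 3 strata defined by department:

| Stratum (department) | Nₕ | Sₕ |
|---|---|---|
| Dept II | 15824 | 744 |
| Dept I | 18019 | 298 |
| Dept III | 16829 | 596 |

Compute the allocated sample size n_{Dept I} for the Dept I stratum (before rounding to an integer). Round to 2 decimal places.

Neyman allocation: nₕ = n·NₕSₕ / Σⱼ NⱼSⱼ.
Σ NⱼSⱼ = 15824·744 + 18019·298 + 16829·596 = 2.7172802 × 10^7.
n_{Dept I} = 198·18019·298 / (2.7172802 × 10^7) = 39.13.

39.13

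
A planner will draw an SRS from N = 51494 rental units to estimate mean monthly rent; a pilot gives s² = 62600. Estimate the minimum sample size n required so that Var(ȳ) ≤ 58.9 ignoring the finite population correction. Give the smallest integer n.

1063

Without fpc, n₀ = s²/D = 62600/58.9 = 1062.8183.
Rounding up, n = 1063.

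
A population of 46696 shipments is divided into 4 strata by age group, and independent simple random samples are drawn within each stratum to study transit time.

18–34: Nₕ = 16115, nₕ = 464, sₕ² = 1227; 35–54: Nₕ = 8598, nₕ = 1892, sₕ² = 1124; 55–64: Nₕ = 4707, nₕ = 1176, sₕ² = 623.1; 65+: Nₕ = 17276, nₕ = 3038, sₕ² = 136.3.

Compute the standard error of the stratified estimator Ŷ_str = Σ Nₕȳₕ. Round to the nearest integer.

Var(Ŷ_str) = Σₕ Nₕ²(1 − fₕ)sₕ²/nₕ.
18–34: 16115²·(1 − 464/16115)·1227/464 = 6.6695876 × 10^8.
35–54: 8598²·(1 − 1892/8598)·1124/1892 = 3.4253596 × 10^7.
55–64: 4707²·(1 − 1176/4707)·623.1/1176 = 8.8062771 × 10^6.
65+: 17276²·(1 − 3038/17276)·136.3/3038 = 1.103571 × 10^7.
Sum = 7.2105434 × 10^8.
SE = √(7.2105434 × 10^8) = 26852.

26852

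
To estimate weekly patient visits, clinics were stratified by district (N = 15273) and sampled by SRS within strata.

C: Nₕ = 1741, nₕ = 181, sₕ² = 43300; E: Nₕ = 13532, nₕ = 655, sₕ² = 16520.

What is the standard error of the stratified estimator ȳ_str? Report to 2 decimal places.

Var(ȳ_str) = Σₕ Wₕ²(1 − fₕ)sₕ²/nₕ with Wₕ = Nₕ/N, N = 15273.
C: Wₕ = 0.11399201; term = 0.11399201²·(1 − 0.10396324)·43300/181 = 2.785377.
E: Wₕ = 0.88600799; term = 0.88600799²·(1 − 0.04840378)·16520/655 = 18.840687.
Sum = 21.626064.
SE = √(21.626064) = 4.65.

4.65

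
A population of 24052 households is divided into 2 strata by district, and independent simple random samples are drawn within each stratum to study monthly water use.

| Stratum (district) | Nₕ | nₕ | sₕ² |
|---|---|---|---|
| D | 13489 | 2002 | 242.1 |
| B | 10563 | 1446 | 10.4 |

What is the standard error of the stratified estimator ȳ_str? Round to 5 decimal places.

0.18327

Var(ȳ_str) = Σₕ Wₕ²(1 − fₕ)sₕ²/nₕ with Wₕ = Nₕ/N, N = 24052.
D: Wₕ = 0.56082654; term = 0.56082654²·(1 − 0.14841723)·242.1/2002 = 0.03239028.
B: Wₕ = 0.43917346; term = 0.43917346²·(1 − 0.13689293)·10.4/1446 = 0.001197297.
Sum = 0.033587577.
SE = √(0.033587577) = 0.18327.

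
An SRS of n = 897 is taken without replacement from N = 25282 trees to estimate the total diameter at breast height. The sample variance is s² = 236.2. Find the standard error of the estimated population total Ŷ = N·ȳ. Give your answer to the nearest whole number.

Var(Ŷ) = N²·Var(ȳ) = N²·(1 − n/N)·s²/n.
f = 897/25282 = 0.03547979; Var(ȳ) = 0.96452021·236.2/897 = 0.25397957.
Var(Ŷ) = 25282² · 0.25397957 = 1.6233854 × 10^8.
SE(Ŷ) = √(1.6233854 × 10^8) = 12741.

12741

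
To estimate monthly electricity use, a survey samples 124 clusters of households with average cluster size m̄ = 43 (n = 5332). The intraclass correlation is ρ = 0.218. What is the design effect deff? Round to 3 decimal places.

deff = 1 + (43 − 1)·0.218 = 1 + 9.156 = 10.156.

10.156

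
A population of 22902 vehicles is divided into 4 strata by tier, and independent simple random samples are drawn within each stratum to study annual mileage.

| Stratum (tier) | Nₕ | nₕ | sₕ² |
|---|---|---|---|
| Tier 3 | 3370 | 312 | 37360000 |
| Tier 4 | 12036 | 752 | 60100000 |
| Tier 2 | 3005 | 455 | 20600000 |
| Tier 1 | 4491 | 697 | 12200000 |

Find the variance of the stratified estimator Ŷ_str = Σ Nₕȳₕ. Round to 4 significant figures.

Var(Ŷ_str) = Σₕ Nₕ²(1 − fₕ)sₕ²/nₕ.
Tier 3: 3370²·(1 − 312/3370)·37360000/312 = 1.2340128 × 10^12.
Tier 4: 12036²·(1 − 752/12036)·60100000/752 = 1.0854302 × 10^13.
Tier 2: 3005²·(1 − 455/3005)·20600000/455 = 3.469289 × 10^11.
Tier 1: 4491²·(1 − 697/4491)·12200000/697 = 2.9824106 × 10^11.
Sum = 1.2733485 × 10^13.

1.273 × 10^13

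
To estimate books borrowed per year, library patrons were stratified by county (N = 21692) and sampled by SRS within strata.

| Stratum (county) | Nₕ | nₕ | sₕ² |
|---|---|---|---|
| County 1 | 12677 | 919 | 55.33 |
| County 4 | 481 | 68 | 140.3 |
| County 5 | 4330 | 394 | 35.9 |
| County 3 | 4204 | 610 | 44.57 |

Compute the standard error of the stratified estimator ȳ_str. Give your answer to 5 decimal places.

0.15997

Var(ȳ_str) = Σₕ Wₕ²(1 − fₕ)sₕ²/nₕ with Wₕ = Nₕ/N, N = 21692.
County 1: Wₕ = 0.58440900; term = 0.58440900²·(1 − 0.07249349)·55.33/919 = 0.019071986.
County 4: Wₕ = 0.02217407; term = 0.02217407²·(1 − 0.14137214)·140.3/68 = 8.7105323 × 10^-4.
County 5: Wₕ = 0.19961276; term = 0.19961276²·(1 − 0.09099307)·35.9/394 = 0.0033002134.
County 3: Wₕ = 0.19380417; term = 0.19380417²·(1 − 0.14509990)·44.57/610 = 0.0023461425.
Sum = 0.025589395.
SE = √(0.025589395) = 0.15997.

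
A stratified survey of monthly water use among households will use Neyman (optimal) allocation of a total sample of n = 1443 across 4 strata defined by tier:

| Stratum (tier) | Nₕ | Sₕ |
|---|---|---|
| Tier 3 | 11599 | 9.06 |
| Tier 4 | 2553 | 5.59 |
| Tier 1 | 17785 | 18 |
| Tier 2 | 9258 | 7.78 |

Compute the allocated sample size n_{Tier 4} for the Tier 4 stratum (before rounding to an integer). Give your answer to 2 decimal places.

40.26

Neyman allocation: nₕ = n·NₕSₕ / Σⱼ NⱼSⱼ.
Σ NⱼSⱼ = 11599·9.06 + 2553·5.59 + 17785·18 + 9258·7.78 = 511515.45.
n_{Tier 4} = 1443·2553·5.59 / 511515.45 = 40.26.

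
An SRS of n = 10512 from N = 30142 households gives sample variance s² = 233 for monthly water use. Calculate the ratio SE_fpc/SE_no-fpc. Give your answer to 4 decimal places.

f = n/N = 10512/30142 = 0.34874925.
SE_no-fpc = √(s²/n) = 0.14887963; SE_fpc = √((1−f)s²/n) = 0.12014602.
Ratio = √(1−f) = 0.80700108.

0.8070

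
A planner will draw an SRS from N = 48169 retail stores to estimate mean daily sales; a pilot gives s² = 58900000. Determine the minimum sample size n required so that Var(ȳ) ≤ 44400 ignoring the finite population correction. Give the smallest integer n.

1327

Without fpc, n₀ = s²/D = 58900000/44400 = 1326.5766.
Rounding up, n = 1327.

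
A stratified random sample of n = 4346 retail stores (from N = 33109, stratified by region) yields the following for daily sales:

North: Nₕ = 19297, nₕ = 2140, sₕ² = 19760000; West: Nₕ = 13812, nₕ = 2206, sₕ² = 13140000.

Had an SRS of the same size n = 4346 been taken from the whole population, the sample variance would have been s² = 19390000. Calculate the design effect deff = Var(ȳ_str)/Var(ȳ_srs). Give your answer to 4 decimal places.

Var(ȳ_str) = Σ Wₕ²(1−fₕ)sₕ²/nₕ with Wₕ = Nₕ/33109:
  North: (19297/33109)²·(1−2140/19297)·19760000/2140 = 2788.7667
  West: (13812/33109)²·(1−2206/13812)·13140000/2206 = 871.03753
  → Var(ȳ_str) = 3659.8042.
Var(ȳ_srs) = (1 − 4346/33109)·19390000/4346 = 3875.9325.
deff = 3659.8042 / 3875.9325 = 0.9442.

0.9442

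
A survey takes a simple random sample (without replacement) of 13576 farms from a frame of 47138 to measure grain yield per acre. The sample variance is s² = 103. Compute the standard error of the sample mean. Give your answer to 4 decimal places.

Under SRS without replacement, Var(ȳ) = (1 − f)·s²/n with f = n/N = 13576/47138 = 0.28800543.
Var(ȳ) = (1 − 0.28800543)·103/13576 = 0.71199457·0.0075869181 = 0.0054018445.
SE(ȳ) = √(0.0054018445) = 0.0735.

0.0735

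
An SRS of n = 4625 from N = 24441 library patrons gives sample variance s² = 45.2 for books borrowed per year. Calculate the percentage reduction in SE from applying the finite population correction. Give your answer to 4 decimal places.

f = n/N = 4625/24441 = 0.18923121.
SE_no-fpc = √(s²/n) = 0.098858348; SE_fpc = √((1−f)s²/n) = 0.089014726.
Ratio = √(1−f) = 0.90042700. Reduction = 100·(1 − 0.90042700) = 9.9573%.

9.9573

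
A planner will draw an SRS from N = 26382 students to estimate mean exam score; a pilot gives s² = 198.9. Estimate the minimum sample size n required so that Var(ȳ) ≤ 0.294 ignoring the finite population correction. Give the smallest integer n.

677

Without fpc, n₀ = s²/D = 198.9/0.294 = 676.5306.
Rounding up, n = 677.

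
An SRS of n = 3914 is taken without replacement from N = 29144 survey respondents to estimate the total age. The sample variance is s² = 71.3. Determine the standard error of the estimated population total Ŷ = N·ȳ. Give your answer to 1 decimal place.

3659.9

Var(Ŷ) = N²·Var(ȳ) = N²·(1 − n/N)·s²/n.
f = 3914/29144 = 0.13429865; Var(ȳ) = 0.86570135·71.3/3914 = 0.015770185.
Var(Ŷ) = 29144² · 0.015770185 = 1.3394765 × 10^7.
SE(Ŷ) = √(1.3394765 × 10^7) = 3659.9.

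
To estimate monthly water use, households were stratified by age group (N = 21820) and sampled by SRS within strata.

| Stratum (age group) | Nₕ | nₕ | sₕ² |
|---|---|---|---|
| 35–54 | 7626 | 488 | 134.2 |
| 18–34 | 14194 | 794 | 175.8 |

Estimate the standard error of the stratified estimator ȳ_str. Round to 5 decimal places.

0.34625

Var(ȳ_str) = Σₕ Wₕ²(1 − fₕ)sₕ²/nₕ with Wₕ = Nₕ/N, N = 21820.
35–54: Wₕ = 0.34949588; term = 0.34949588²·(1 − 0.06399161)·134.2/488 = 0.031441014.
18–34: Wₕ = 0.65050412; term = 0.65050412²·(1 − 0.05593913)·175.8/794 = 0.08845013.
Sum = 0.11989114.
SE = √(0.11989114) = 0.34625.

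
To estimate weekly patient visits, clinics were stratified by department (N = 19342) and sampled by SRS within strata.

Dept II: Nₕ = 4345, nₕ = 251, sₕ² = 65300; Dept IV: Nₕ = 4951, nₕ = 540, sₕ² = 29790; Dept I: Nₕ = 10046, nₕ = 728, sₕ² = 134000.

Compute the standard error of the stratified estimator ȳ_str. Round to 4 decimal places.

7.8515

Var(ȳ_str) = Σₕ Wₕ²(1 − fₕ)sₕ²/nₕ with Wₕ = Nₕ/N, N = 19342.
Dept II: Wₕ = 0.22464068; term = 0.22464068²·(1 − 0.05776755)·65300/251 = 12.370132.
Dept IV: Wₕ = 0.25597146; term = 0.25597146²·(1 − 0.10906887)·29790/540 = 3.2203566.
Dept I: Wₕ = 0.51938786; term = 0.51938786²·(1 − 0.07246665)·134000/728 = 46.056034.
Sum = 61.646523.
SE = √(61.646523) = 7.8515.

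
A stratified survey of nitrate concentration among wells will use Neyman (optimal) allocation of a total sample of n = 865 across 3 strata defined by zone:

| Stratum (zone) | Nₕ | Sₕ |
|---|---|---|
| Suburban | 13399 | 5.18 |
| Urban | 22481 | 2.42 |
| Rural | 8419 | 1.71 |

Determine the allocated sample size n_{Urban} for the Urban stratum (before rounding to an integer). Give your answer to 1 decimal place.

340.5

Neyman allocation: nₕ = n·NₕSₕ / Σⱼ NⱼSⱼ.
Σ NⱼSⱼ = 13399·5.18 + 22481·2.42 + 8419·1.71 = 138207.33.
n_{Urban} = 865·22481·2.42 / 138207.33 = 340.5.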